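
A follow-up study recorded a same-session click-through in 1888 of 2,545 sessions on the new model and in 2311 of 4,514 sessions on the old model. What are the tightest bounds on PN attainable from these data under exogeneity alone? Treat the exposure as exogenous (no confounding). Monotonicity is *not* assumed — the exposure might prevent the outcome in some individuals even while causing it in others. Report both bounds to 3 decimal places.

p₁ = P(outcome | exposed) = 1888/2545 = 0.74185
p₀ = P(outcome | unexposed) = 2311/4514 = 0.51196
Under exogeneity alone the bounds on PN are max{0,(p₁−p₀)/p₁} ≤ PN ≤ min{1,(1−p₀)/p₁}.
  lower = (p₁ − p₀)/p₁ = 0.22988 / 0.74185 ≈ 0.3099
  upper = min{1, (1 − p₀)/p₁} = 0.48804 / 0.74185 ≈ 0.6579

0.310 ≤ PN ≤ 0.658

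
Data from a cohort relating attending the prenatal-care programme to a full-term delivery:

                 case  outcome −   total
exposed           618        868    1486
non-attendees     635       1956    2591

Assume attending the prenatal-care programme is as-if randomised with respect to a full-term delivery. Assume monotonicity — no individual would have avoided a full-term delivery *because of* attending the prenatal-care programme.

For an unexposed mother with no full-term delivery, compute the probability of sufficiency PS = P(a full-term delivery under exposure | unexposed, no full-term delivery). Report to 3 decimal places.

PS ≈ 0.226

p₁ = P(outcome | exposed) = 618/1486 = 0.41588
p₀ = P(outcome | unexposed) = 635/2591 = 0.24508
Under exogeneity and monotonicity, PS = (p₁ − p₀) / (1 − p₀).
PS = (0.41588 − 0.24508) / (1 − 0.24508) = 0.1708 / 0.75492 ≈ 0.2263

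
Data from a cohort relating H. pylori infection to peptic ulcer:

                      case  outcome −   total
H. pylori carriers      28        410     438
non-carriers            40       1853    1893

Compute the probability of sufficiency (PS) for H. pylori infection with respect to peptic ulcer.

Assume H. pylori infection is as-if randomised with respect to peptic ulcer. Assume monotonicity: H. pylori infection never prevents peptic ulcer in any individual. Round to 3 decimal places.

PS ≈ 0.044

p₁ = P(outcome | exposed) = 28/438 = 0.063927
p₀ = P(outcome | unexposed) = 40/1893 = 0.02113
Under exogeneity and monotonicity, PS = (p₁ − p₀)/(1 − p₀).
PS = (0.063927 − 0.02113) / 0.97887 ≈ 0.0437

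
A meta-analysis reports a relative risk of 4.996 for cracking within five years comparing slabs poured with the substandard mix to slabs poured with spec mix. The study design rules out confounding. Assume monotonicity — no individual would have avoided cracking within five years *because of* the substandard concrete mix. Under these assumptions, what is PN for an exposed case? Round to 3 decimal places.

PN ≈ 0.800

Under exogeneity and monotonicity, PN = (RR − 1) / RR = 1 − 1/RR.
PN = (4.996 − 1) / 4.996 = 3.996 / 4.996 ≈ 0.7998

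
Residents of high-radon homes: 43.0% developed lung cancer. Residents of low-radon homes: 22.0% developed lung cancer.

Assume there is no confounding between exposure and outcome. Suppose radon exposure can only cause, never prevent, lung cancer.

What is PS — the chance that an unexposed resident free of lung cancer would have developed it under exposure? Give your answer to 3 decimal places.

PS ≈ 0.269

p₁ = 0.43, p₀ = 0.22.
Under exogeneity and monotonicity, PS = (p₁ − p₀) / (1 − p₀).
PS = (0.43 − 0.22) / (1 − 0.22) = 0.21 / 0.78 ≈ 0.2692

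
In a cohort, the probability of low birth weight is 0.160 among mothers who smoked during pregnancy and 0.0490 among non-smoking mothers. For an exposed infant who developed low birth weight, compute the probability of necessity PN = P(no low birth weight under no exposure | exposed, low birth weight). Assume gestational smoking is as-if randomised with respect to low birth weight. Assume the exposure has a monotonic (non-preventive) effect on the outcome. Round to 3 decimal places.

Let p₁ = 0.16, p₀ = 0.049.
Under exogeneity and monotonicity, PN = (p₁ − p₀) / p₁.
PN = (0.16 − 0.049) / 0.16 = 0.111 / 0.16 ≈ 0.6937

PN ≈ 0.694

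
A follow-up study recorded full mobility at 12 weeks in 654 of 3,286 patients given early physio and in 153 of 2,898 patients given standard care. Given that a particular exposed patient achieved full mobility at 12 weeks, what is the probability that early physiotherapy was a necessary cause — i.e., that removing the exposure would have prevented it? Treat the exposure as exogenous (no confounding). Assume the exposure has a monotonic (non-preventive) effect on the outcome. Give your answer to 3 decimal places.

PN ≈ 0.735

p₁ = P(outcome | exposed) = 654/3286 = 0.19903
p₀ = P(outcome | unexposed) = 153/2898 = 0.052795
Under exogeneity and monotonicity, PN = (p₁ − p₀) / p₁.
PN = (0.19903 − 0.052795) / 0.19903 = 0.14623 / 0.19903 ≈ 0.7347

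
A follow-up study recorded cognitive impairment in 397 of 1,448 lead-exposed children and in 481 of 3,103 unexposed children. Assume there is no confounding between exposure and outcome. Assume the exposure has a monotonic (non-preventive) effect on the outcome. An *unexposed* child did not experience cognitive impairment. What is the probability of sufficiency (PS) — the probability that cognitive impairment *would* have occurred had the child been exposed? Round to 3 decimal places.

p₁ = P(outcome | exposed) = 397/1448 = 0.27417
p₀ = P(outcome | unexposed) = 481/3103 = 0.15501
Under exogeneity and monotonicity, PS = (p₁ − p₀) / (1 − p₀).
PS = (0.27417 − 0.15501) / (1 − 0.15501) = 0.11916 / 0.84499 ≈ 0.1410

PS ≈ 0.141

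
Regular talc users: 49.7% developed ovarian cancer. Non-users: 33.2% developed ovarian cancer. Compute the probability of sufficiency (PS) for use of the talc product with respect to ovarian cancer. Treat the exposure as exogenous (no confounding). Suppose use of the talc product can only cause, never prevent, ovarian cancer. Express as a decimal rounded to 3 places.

p₁ = 0.497, p₀ = 0.332.
Under exogeneity and monotonicity, PS = (p₁ − p₀) / (1 − p₀).
PS = (0.497 − 0.332) / (1 − 0.332) = 0.165 / 0.668 ≈ 0.2470

PS ≈ 0.247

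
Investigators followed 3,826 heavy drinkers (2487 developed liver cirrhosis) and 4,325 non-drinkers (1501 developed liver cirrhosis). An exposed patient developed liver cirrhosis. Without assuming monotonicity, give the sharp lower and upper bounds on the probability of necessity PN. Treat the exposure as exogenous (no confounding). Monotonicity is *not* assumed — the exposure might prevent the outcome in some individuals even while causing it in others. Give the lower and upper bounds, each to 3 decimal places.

0.466 ≤ PN ≤ 1.000

p₁ = P(outcome | exposed) = 2487/3826 = 0.65003
p₀ = P(outcome | unexposed) = 1501/4325 = 0.34705
Under exogeneity alone the bounds on PN are max{0,(p₁−p₀)/p₁} ≤ PN ≤ min{1,(1−p₀)/p₁}.
  lower = (p₁ − p₀)/p₁ = 0.30297 / 0.65003 ≈ 0.4661
  upper = min{1, (1 − p₀)/p₁} = 0.65295 / 0.65003 ≈ 1.0045 → capped at 1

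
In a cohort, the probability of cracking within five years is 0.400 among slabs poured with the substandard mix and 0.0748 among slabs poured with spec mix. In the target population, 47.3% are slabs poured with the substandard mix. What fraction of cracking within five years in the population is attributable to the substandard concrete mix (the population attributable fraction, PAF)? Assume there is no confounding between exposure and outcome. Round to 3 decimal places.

Let p₁ = 0.4, p₀ = 0.0748.
Overall risk P(Y=1) = π·p₁ + (1−π)·p₀ = 0.473×0.4 + 0.527×0.0748 = 0.22862.
Under exogeneity, PAF = [P(Y=1) − p₀] / P(Y=1).
PAF = (0.22862 − 0.0748) / 0.22862 ≈ 0.6728

PAF ≈ 0.673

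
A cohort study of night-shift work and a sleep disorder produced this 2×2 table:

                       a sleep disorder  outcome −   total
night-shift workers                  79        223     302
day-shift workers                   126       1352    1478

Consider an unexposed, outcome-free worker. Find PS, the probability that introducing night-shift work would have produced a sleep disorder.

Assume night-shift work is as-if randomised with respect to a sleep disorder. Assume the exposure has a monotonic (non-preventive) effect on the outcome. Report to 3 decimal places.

p₁ = P(outcome | exposed) = 79/302 = 0.26159
p₀ = P(outcome | unexposed) = 126/1478 = 0.08525
Under exogeneity and monotonicity, PS = (p₁ − p₀) / (1 − p₀).
PS = (0.26159 − 0.08525) / (1 − 0.08525) = 0.17634 / 0.91475 ≈ 0.1928

PS ≈ 0.193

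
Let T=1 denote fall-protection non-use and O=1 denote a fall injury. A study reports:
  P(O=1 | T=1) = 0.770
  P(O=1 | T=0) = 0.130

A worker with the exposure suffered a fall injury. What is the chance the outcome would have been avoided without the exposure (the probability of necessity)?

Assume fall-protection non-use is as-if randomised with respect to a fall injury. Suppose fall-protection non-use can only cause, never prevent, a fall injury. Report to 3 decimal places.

Let p₁ = 0.77, p₀ = 0.13.
Under exogeneity and monotonicity, PN = (p₁ − p₀) / p₁.
PN = (0.77 − 0.13) / 0.77 = 0.64 / 0.77 ≈ 0.8312

PN ≈ 0.831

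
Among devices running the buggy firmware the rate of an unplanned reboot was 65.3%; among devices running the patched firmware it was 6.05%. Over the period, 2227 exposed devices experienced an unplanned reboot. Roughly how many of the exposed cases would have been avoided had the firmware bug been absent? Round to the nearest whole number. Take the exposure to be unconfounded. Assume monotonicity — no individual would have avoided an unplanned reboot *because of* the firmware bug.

p₁ = 0.653, p₀ = 0.0605.
PN = (p₁ − p₀)/p₁ = (0.653 − 0.0605) / 0.653 ≈ 0.90735.
Attributable cases ≈ PN × (exposed cases) = 0.90735 × 2227 ≈ 2020.67.

about 2021 cases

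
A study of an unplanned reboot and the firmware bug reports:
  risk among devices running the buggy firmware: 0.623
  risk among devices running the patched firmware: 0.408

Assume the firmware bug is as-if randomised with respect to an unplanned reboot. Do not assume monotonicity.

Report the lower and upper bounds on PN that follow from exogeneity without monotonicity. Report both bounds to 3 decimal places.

Let p₁ = 0.623, p₀ = 0.408.
Under exogeneity alone the bounds on PN are max{0,(p₁−p₀)/p₁} ≤ PN ≤ min{1,(1−p₀)/p₁}.
  lower = (p₁ − p₀)/p₁ = 0.215 / 0.623 ≈ 0.3451
  upper = min{1, (1 − p₀)/p₁} = 0.592 / 0.623 ≈ 0.9502

0.345 ≤ PN ≤ 0.950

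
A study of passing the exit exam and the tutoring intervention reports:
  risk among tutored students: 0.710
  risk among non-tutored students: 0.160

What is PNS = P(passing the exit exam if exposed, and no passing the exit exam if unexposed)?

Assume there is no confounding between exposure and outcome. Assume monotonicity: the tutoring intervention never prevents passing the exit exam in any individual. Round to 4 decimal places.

PNS ≈ 0.5500

Let p₁ = 0.71, p₀ = 0.16.
Under exogeneity and monotonicity, PNS = p₁ − p₀.
PNS = 0.71 − 0.16 = 0.55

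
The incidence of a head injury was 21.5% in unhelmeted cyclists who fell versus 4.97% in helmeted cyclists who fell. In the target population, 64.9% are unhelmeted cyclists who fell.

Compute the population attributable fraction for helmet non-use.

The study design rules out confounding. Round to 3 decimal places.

PAF ≈ 0.683

p₁ = 0.215, p₀ = 0.0497.
Overall risk P(Y=1) = π·p₁ + (1−π)·p₀ = 0.649×0.215 + 0.351×0.0497 = 0.15698.
Under exogeneity, PAF = [P(Y=1) − p₀] / P(Y=1).
PAF = (0.15698 − 0.0497) / 0.15698 ≈ 0.6834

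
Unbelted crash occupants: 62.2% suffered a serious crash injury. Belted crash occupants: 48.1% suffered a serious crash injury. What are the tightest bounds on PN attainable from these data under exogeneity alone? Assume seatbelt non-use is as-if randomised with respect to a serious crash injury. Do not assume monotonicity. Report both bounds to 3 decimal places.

p₁ = 0.622, p₀ = 0.481.
Under exogeneity alone the bounds on PN are max{0,(p₁−p₀)/p₁} ≤ PN ≤ min{1,(1−p₀)/p₁}.
  lower = (p₁ − p₀)/p₁ = 0.141 / 0.622 ≈ 0.2267
  upper = min{1, (1 − p₀)/p₁} = 0.519 / 0.622 ≈ 0.8344

0.227 ≤ PN ≤ 0.834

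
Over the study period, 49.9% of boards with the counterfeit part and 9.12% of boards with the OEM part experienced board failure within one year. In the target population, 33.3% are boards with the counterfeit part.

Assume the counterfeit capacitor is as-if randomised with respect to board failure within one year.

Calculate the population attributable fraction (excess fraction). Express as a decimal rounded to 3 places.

PAF ≈ 0.598

p₁ = 0.499, p₀ = 0.0912.
Overall risk P(Y=1) = π·p₁ + (1−π)·p₀ = 0.333×0.499 + 0.667×0.0912 = 0.227.
Under exogeneity, PAF = [P(Y=1) − p₀] / P(Y=1).
PAF = (0.227 − 0.0912) / 0.227 ≈ 0.5982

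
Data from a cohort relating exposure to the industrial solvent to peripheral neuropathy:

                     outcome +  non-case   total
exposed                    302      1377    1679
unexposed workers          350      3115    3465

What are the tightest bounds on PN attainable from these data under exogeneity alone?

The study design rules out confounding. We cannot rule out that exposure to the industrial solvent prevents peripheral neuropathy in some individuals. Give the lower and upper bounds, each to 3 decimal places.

p₁ = P(outcome | exposed) = 302/1679 = 0.17987
p₀ = P(outcome | unexposed) = 350/3465 = 0.10101
Under exogeneity alone the bounds on PN are max{0,(p₁−p₀)/p₁} ≤ PN ≤ min{1,(1−p₀)/p₁}.
  lower = (p₁ − p₀)/p₁ = 0.078859 / 0.17987 ≈ 0.4384
  upper = min{1, (1 − p₀)/p₁} = 0.89899 / 0.17987 ≈ 4.9980 → capped at 1

0.438 ≤ PN ≤ 1.000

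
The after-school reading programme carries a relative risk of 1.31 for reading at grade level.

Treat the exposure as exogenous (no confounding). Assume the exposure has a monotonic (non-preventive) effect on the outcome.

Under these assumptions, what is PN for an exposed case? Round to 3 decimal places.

PN ≈ 0.237

Under exogeneity and monotonicity, PN = (RR − 1) / RR = 1 − 1/RR.
PN = (1.31 − 1) / 1.31 = 0.31 / 1.31 ≈ 0.2366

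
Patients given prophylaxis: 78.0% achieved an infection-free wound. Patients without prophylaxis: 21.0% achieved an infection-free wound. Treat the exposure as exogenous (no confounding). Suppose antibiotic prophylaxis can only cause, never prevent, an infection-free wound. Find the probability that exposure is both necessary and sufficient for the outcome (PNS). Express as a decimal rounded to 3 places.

PNS ≈ 0.570

p₁ = 0.78, p₀ = 0.21.
Under exogeneity and monotonicity, PNS = p₁ − p₀.
PNS = 0.78 − 0.21 = 0.57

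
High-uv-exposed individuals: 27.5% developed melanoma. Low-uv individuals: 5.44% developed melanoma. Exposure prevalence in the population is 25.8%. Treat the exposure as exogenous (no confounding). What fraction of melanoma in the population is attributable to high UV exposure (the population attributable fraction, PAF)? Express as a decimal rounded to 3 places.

p₁ = 0.275, p₀ = 0.0544.
Overall risk P(Y=1) = π·p₁ + (1−π)·p₀ = 0.258×0.275 + 0.742×0.0544 = 0.11131.
Under exogeneity, PAF = [P(Y=1) − p₀] / P(Y=1).
PAF = (0.11131 − 0.0544) / 0.11131 ≈ 0.5113

PAF ≈ 0.511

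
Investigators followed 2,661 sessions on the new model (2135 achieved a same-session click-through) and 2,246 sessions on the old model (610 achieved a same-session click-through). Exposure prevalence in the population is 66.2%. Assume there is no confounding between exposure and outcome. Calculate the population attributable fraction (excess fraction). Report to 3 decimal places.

PAF ≈ 0.564

p₁ = P(outcome | exposed) = 2135/2661 = 0.80233
p₀ = P(outcome | unexposed) = 610/2246 = 0.27159
Overall risk P(Y=1) = π·p₁ + (1−π)·p₀ = 0.662×0.80233 + 0.338×0.27159 = 0.62294.
Under exogeneity, PAF = [P(Y=1) − p₀] / P(Y=1).
PAF = (0.62294 − 0.27159) / 0.62294 ≈ 0.5640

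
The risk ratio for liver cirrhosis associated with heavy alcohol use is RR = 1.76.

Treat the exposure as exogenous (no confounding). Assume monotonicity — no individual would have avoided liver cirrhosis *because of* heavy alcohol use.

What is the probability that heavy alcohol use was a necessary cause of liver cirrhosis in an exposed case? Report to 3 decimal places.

PN ≈ 0.432

Under exogeneity and monotonicity, PN = (RR − 1) / RR = 1 − 1/RR.
PN = (1.76 − 1) / 1.76 = 0.76 / 1.76 ≈ 0.4318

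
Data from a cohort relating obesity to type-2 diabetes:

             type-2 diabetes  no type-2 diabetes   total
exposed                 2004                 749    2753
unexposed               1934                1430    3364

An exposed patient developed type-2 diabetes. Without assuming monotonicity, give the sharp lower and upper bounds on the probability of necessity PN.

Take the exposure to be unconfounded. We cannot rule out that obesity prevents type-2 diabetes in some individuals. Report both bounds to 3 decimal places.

0.210 ≤ PN ≤ 0.584

p₁ = P(outcome | exposed) = 2004/2753 = 0.72793
p₀ = P(outcome | unexposed) = 1934/3364 = 0.57491
Under exogeneity alone the bounds on PN are max{0,(p₁−p₀)/p₁} ≤ PN ≤ min{1,(1−p₀)/p₁}.
  lower = (p₁ − p₀)/p₁ = 0.15302 / 0.72793 ≈ 0.2102
  upper = min{1, (1 − p₀)/p₁} = 0.42509 / 0.72793 ≈ 0.5840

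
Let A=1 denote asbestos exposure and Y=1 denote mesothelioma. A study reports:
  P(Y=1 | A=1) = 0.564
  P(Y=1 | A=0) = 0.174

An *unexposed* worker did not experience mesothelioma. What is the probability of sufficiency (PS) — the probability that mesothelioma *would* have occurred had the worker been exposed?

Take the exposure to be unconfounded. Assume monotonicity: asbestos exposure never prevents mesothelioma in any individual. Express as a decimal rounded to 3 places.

Let p₁ = 0.564, p₀ = 0.174.
Under exogeneity and monotonicity, PS = (p₁ − p₀) / (1 − p₀).
PS = (0.564 − 0.174) / (1 − 0.174) = 0.39 / 0.826 ≈ 0.4722

PS ≈ 0.472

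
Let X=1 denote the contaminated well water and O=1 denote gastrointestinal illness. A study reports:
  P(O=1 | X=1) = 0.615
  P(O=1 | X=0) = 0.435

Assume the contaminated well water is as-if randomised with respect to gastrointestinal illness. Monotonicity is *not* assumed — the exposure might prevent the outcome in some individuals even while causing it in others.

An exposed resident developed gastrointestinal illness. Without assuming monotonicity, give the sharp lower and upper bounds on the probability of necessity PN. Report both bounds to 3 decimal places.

0.293 ≤ PN ≤ 0.919

Let p₁ = 0.615, p₀ = 0.435.
Under exogeneity alone the bounds on PN are max{0,(p₁−p₀)/p₁} ≤ PN ≤ min{1,(1−p₀)/p₁}.
  lower = (p₁ − p₀)/p₁ = 0.18 / 0.615 ≈ 0.2927
  upper = min{1, (1 − p₀)/p₁} = 0.565 / 0.615 ≈ 0.9187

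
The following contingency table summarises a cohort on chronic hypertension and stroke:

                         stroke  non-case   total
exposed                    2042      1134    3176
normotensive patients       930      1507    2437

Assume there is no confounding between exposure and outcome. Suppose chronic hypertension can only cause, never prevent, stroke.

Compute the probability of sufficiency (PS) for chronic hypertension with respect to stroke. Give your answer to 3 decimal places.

p₁ = P(outcome | exposed) = 2042/3176 = 0.64295
p₀ = P(outcome | unexposed) = 930/2437 = 0.38162
Under exogeneity and monotonicity, PS = (p₁ − p₀) / (1 − p₀).
PS = (0.64295 − 0.38162) / (1 − 0.38162) = 0.26133 / 0.61838 ≈ 0.4226

PS ≈ 0.423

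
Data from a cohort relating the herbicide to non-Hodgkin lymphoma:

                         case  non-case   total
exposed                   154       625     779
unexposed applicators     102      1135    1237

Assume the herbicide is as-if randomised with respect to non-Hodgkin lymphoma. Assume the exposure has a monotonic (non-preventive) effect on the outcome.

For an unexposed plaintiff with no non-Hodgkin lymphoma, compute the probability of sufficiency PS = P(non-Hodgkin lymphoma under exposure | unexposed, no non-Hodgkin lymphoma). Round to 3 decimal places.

PS ≈ 0.126

p₁ = P(outcome | exposed) = 154/779 = 0.19769
p₀ = P(outcome | unexposed) = 102/1237 = 0.082458
Under exogeneity and monotonicity, PS = (p₁ − p₀)/(1 − p₀).
PS = (0.19769 − 0.082458) / 0.91754 ≈ 0.1256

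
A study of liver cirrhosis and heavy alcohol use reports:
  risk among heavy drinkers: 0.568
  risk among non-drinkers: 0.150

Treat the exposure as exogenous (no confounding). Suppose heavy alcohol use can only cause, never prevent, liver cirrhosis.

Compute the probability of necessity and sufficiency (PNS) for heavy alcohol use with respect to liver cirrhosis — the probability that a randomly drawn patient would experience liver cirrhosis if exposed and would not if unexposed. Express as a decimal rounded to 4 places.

Let p₁ = 0.568, p₀ = 0.15.
Under exogeneity and monotonicity, PNS = p₁ − p₀.
PNS = 0.568 − 0.15 = 0.418

PNS ≈ 0.4180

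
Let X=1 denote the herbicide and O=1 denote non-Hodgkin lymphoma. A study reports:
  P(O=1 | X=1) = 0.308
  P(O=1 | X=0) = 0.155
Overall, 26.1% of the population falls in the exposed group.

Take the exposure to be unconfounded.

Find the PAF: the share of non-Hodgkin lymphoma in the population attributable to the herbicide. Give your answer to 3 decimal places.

Let p₁ = 0.308, p₀ = 0.155.
Overall risk P(Y=1) = π·p₁ + (1−π)·p₀ = 0.261×0.308 + 0.739×0.155 = 0.19493.
Under exogeneity, PAF = [P(Y=1) − p₀] / P(Y=1).
PAF = (0.19493 − 0.155) / 0.19493 ≈ 0.2049

PAF ≈ 0.205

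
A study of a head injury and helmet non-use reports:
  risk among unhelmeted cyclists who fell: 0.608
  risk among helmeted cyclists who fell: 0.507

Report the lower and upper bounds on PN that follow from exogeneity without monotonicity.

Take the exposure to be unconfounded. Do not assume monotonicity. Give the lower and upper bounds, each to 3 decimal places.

0.166 ≤ PN ≤ 0.811

Let p₁ = 0.608, p₀ = 0.507.
Under exogeneity alone the bounds on PN are max{0,(p₁−p₀)/p₁} ≤ PN ≤ min{1,(1−p₀)/p₁}.
  lower = (p₁ − p₀)/p₁ = 0.101 / 0.608 ≈ 0.1661
  upper = min{1, (1 − p₀)/p₁} = 0.493 / 0.608 ≈ 0.8109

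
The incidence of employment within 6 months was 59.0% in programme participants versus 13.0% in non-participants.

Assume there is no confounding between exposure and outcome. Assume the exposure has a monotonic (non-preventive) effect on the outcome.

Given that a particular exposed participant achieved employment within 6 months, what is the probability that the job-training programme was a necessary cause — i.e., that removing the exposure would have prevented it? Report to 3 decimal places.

PN ≈ 0.780

p₁ = 0.59, p₀ = 0.13.
Under exogeneity and monotonicity, PN = (p₁ − p₀) / p₁.
PN = (0.59 − 0.13) / 0.59 = 0.46 / 0.59 ≈ 0.7797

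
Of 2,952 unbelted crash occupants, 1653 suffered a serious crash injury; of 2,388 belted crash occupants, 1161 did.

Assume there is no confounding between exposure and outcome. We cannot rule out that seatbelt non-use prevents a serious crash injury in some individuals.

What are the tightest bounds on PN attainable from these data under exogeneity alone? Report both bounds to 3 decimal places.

0.132 ≤ PN ≤ 0.918

p₁ = P(outcome | exposed) = 1653/2952 = 0.55996
p₀ = P(outcome | unexposed) = 1161/2388 = 0.48618
Under exogeneity alone the bounds on PN are max{0,(p₁−p₀)/p₁} ≤ PN ≤ min{1,(1−p₀)/p₁}.
  lower = (p₁ − p₀)/p₁ = 0.073778 / 0.55996 ≈ 0.1318
  upper = min{1, (1 − p₀)/p₁} = 0.51382 / 0.55996 ≈ 0.9176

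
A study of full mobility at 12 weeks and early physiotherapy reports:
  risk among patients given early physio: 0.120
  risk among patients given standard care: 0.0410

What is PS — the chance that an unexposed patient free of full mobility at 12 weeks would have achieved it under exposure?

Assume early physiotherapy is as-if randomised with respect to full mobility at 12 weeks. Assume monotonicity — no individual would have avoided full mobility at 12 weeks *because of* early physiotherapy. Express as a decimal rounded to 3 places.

PS ≈ 0.082

Let p₁ = 0.12, p₀ = 0.041.
Under exogeneity and monotonicity, PS = (p₁ − p₀) / (1 − p₀).
PS = (0.12 − 0.041) / (1 − 0.041) = 0.079 / 0.959 ≈ 0.0824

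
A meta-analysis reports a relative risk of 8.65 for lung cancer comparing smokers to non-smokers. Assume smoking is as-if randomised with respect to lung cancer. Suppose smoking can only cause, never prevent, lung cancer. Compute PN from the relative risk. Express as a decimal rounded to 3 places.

PN ≈ 0.884

Under exogeneity and monotonicity, PN = (RR − 1) / RR = 1 − 1/RR.
PN = (8.65 − 1) / 8.65 = 7.65 / 8.65 ≈ 0.8844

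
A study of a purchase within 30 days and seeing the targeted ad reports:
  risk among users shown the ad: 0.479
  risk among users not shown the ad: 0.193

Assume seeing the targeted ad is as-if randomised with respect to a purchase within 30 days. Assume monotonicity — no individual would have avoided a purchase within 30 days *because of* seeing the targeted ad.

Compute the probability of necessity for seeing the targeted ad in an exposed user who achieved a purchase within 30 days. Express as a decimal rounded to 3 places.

Let p₁ = 0.479, p₀ = 0.193.
Under exogeneity and monotonicity, PN = (p₁ − p₀) / p₁.
PN = (0.479 − 0.193) / 0.479 = 0.286 / 0.479 ≈ 0.5971

PN ≈ 0.597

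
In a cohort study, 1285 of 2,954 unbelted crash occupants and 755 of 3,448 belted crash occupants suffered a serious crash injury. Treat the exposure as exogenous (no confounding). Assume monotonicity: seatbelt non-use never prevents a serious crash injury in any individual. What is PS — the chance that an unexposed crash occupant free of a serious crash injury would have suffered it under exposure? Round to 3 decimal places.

p₁ = P(outcome | exposed) = 1285/2954 = 0.435
p₀ = P(outcome | unexposed) = 755/3448 = 0.21897
Under exogeneity and monotonicity, PS = (p₁ − p₀) / (1 − p₀).
PS = (0.435 − 0.21897) / (1 − 0.21897) = 0.21604 / 0.78103 ≈ 0.2766

PS ≈ 0.277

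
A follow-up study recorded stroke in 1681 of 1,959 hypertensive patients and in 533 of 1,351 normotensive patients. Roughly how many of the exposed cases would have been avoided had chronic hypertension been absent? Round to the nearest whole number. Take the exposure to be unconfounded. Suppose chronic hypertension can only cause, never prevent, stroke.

about 908 cases

p₁ = P(outcome | exposed) = 1681/1959 = 0.85809
p₀ = P(outcome | unexposed) = 533/1351 = 0.39452
PN = (p₁ − p₀)/p₁ = (0.85809 − 0.39452) / 0.85809 ≈ 0.54023.
Attributable cases ≈ PN × (exposed cases) = 0.54023 × 1681 ≈ 908.13.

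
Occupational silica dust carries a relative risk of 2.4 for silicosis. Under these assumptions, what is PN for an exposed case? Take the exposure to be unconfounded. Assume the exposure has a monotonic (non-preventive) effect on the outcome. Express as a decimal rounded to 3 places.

PN ≈ 0.583

Under exogeneity and monotonicity, PN = (RR − 1) / RR = 1 − 1/RR.
PN = (2.4 − 1) / 2.4 = 1.4 / 2.4 ≈ 0.5833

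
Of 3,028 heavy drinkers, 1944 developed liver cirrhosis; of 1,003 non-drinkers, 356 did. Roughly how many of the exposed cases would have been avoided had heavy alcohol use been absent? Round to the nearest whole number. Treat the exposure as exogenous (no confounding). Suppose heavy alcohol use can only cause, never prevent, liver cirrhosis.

p₁ = P(outcome | exposed) = 1944/3028 = 0.64201
p₀ = P(outcome | unexposed) = 356/1003 = 0.35494
PN = (p₁ − p₀)/p₁ = (0.64201 − 0.35494) / 0.64201 ≈ 0.44715.
Attributable cases ≈ PN × (exposed cases) = 0.44715 × 1944 ≈ 869.26.

about 869 cases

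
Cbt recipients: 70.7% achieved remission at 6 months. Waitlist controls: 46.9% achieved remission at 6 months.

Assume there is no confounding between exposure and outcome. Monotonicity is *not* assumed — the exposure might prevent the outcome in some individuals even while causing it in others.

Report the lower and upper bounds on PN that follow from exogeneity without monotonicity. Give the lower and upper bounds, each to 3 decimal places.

0.337 ≤ PN ≤ 0.751

p₁ = 0.707, p₀ = 0.469.
Under exogeneity alone the bounds on PN are max{0,(p₁−p₀)/p₁} ≤ PN ≤ min{1,(1−p₀)/p₁}.
  lower = (p₁ − p₀)/p₁ = 0.238 / 0.707 ≈ 0.3366
  upper = min{1, (1 − p₀)/p₁} = 0.531 / 0.707 ≈ 0.7511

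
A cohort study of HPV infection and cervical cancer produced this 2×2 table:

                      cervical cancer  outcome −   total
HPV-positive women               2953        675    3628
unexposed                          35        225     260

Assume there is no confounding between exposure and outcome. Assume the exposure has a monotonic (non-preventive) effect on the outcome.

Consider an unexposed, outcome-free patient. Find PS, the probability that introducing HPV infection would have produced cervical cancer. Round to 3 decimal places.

PS ≈ 0.785

p₁ = P(outcome | exposed) = 2953/3628 = 0.81395
p₀ = P(outcome | unexposed) = 35/260 = 0.13462
Under exogeneity and monotonicity, PS = (p₁ − p₀)/(1 − p₀).
PS = (0.81395 − 0.13462) / 0.86538 ≈ 0.7850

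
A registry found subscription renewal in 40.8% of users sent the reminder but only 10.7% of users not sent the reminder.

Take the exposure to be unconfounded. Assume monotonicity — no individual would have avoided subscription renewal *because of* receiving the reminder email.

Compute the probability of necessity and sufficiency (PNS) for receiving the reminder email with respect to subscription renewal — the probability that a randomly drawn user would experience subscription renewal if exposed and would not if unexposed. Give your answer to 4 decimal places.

p₁ = 0.408, p₀ = 0.107.
Under exogeneity and monotonicity, PNS = p₁ − p₀.
PNS = 0.408 − 0.107 = 0.301

PNS ≈ 0.3010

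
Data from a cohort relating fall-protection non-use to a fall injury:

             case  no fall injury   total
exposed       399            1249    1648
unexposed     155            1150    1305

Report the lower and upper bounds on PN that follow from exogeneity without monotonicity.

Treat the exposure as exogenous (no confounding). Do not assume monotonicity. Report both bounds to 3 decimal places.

p₁ = P(outcome | exposed) = 399/1648 = 0.24211
p₀ = P(outcome | unexposed) = 155/1305 = 0.11877
Under exogeneity alone the bounds on PN are max{0,(p₁−p₀)/p₁} ≤ PN ≤ min{1,(1−p₀)/p₁}.
  lower = (p₁ − p₀)/p₁ = 0.12334 / 0.24211 ≈ 0.5094
  upper = min{1, (1 − p₀)/p₁} = 0.88123 / 0.24211 ≈ 3.6398 → capped at 1

0.509 ≤ PN ≤ 1.000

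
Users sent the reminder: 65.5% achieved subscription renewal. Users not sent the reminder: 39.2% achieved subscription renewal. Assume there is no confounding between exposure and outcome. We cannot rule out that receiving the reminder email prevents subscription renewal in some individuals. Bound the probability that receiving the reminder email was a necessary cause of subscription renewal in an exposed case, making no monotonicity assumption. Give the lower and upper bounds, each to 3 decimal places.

p₁ = 0.655, p₀ = 0.392.
Under exogeneity alone the bounds on PN are max{0,(p₁−p₀)/p₁} ≤ PN ≤ min{1,(1−p₀)/p₁}.
  lower = (p₁ − p₀)/p₁ = 0.263 / 0.655 ≈ 0.4015
  upper = min{1, (1 − p₀)/p₁} = 0.608 / 0.655 ≈ 0.9282

0.402 ≤ PN ≤ 0.928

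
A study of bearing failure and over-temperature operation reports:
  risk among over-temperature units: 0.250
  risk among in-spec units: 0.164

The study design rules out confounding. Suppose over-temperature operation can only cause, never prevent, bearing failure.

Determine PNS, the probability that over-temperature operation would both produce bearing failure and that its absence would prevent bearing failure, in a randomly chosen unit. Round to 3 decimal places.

PNS ≈ 0.086

Let p₁ = 0.25, p₀ = 0.164.
Under exogeneity and monotonicity, PNS = p₁ − p₀.
PNS = 0.25 − 0.164 = 0.086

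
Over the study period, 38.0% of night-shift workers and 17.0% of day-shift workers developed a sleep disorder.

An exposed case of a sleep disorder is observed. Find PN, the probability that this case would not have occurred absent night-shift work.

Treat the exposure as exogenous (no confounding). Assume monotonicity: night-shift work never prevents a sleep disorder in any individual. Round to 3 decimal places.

PN ≈ 0.553

p₁ = 0.38, p₀ = 0.17.
Under exogeneity and monotonicity, PN = (p₁ − p₀) / p₁.
PN = (0.38 − 0.17) / 0.38 = 0.21 / 0.38 ≈ 0.5526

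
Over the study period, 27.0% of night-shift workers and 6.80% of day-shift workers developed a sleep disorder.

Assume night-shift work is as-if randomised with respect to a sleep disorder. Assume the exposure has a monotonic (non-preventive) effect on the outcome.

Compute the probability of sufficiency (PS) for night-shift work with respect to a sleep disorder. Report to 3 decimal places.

p₁ = 0.27, p₀ = 0.068.
Under exogeneity and monotonicity, PS = (p₁ − p₀) / (1 − p₀).
PS = (0.27 − 0.068) / (1 − 0.068) = 0.202 / 0.932 ≈ 0.2167

PS ≈ 0.217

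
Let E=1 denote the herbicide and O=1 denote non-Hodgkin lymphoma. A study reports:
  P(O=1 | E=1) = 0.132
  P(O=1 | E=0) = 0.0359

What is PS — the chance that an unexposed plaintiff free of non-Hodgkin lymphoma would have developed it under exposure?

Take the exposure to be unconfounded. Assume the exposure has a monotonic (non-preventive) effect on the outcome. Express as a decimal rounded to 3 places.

Let p₁ = 0.132, p₀ = 0.0359.
Under exogeneity and monotonicity, PS = (p₁ − p₀) / (1 − p₀).
PS = (0.132 − 0.0359) / (1 − 0.0359) = 0.0961 / 0.9641 ≈ 0.0997

PS ≈ 0.100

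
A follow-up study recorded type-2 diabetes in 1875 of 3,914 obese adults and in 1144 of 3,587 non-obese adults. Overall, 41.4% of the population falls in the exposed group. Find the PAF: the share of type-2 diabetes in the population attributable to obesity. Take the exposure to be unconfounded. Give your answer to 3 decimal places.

PAF ≈ 0.172

p₁ = P(outcome | exposed) = 1875/3914 = 0.47905
p₀ = P(outcome | unexposed) = 1144/3587 = 0.31893
Overall risk P(Y=1) = π·p₁ + (1−π)·p₀ = 0.414×0.47905 + 0.586×0.31893 = 0.38522.
Under exogeneity, PAF = [P(Y=1) − p₀] / P(Y=1).
PAF = (0.38522 − 0.31893) / 0.38522 ≈ 0.1721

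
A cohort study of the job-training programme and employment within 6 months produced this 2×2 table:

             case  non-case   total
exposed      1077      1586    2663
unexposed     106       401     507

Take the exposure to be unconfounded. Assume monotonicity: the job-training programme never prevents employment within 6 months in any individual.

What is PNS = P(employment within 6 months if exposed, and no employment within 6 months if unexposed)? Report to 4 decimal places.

PNS ≈ 0.1954

p₁ = P(outcome | exposed) = 1077/2663 = 0.40443
p₀ = P(outcome | unexposed) = 106/507 = 0.20907
Under exogeneity and monotonicity, PNS = p₁ − p₀.
PNS = 0.40443 − 0.20907 = 0.19536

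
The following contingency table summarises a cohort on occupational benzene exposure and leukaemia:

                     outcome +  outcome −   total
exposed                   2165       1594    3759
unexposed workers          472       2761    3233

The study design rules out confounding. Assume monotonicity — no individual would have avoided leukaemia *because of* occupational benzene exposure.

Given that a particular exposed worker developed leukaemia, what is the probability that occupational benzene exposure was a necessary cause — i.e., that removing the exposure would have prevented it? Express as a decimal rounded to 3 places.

PN ≈ 0.747

p₁ = P(outcome | exposed) = 2165/3759 = 0.57595
p₀ = P(outcome | unexposed) = 472/3233 = 0.14599
Under exogeneity and monotonicity, PN = (p₁ − p₀) / p₁.
PN = (0.57595 − 0.14599) / 0.57595 = 0.42996 / 0.57595 ≈ 0.7465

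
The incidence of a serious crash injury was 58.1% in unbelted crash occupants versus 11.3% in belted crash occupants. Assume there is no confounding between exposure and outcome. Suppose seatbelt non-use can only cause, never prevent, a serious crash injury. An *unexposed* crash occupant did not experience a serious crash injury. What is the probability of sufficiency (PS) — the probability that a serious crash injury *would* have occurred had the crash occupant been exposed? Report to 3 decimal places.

PS ≈ 0.528

p₁ = 0.581, p₀ = 0.113.
Under exogeneity and monotonicity, PS = (p₁ − p₀) / (1 − p₀).
PS = (0.581 − 0.113) / (1 − 0.113) = 0.468 / 0.887 ≈ 0.5276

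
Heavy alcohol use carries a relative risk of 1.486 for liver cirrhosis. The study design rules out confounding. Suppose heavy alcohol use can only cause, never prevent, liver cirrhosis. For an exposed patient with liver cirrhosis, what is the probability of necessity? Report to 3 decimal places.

Under exogeneity and monotonicity, PN = (RR − 1) / RR = 1 − 1/RR.
PN = (1.486 − 1) / 1.486 = 0.486 / 1.486 ≈ 0.3271

PN ≈ 0.327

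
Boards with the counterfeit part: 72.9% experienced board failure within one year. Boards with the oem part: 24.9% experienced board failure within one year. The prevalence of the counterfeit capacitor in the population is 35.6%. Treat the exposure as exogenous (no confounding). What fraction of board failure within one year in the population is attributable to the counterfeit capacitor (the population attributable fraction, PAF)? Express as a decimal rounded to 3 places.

p₁ = 0.729, p₀ = 0.249.
Overall risk P(Y=1) = π·p₁ + (1−π)·p₀ = 0.356×0.729 + 0.644×0.249 = 0.41988.
Under exogeneity, PAF = [P(Y=1) − p₀] / P(Y=1).
PAF = (0.41988 − 0.249) / 0.41988 ≈ 0.4070

PAF ≈ 0.407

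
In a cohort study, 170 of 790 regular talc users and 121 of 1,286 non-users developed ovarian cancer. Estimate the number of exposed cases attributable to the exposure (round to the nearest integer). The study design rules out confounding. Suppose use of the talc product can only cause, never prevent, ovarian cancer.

about 96 cases

p₁ = P(outcome | exposed) = 170/790 = 0.21519
p₀ = P(outcome | unexposed) = 121/1286 = 0.09409
PN = (p₁ − p₀)/p₁ = (0.21519 − 0.09409) / 0.21519 ≈ 0.56276.
Attributable cases ≈ PN × (exposed cases) = 0.56276 × 170 ≈ 95.67.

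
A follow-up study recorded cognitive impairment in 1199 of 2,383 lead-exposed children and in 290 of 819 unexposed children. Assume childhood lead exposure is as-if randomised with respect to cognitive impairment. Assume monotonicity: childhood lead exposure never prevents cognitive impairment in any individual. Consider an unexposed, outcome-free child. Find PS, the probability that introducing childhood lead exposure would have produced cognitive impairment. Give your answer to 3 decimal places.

PS ≈ 0.231

p₁ = P(outcome | exposed) = 1199/2383 = 0.50315
p₀ = P(outcome | unexposed) = 290/819 = 0.35409
Under exogeneity and monotonicity, PS = (p₁ − p₀) / (1 − p₀).
PS = (0.50315 − 0.35409) / (1 − 0.35409) = 0.14906 / 0.64591 ≈ 0.2308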